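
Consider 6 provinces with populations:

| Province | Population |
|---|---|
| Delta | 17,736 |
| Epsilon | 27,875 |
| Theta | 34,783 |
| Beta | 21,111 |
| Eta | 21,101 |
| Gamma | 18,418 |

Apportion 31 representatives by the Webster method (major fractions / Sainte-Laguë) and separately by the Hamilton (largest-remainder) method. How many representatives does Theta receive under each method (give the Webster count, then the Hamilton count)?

Webster: Delta 4, Epsilon 6, Theta 7, Beta 5, Eta 5, Gamma 4.
Hamilton: Delta 4, Epsilon 6, Theta 8, Beta 5, Eta 4, Gamma 4.
Theta gets 7 under Webster and 8 under Hamilton.

7 and 8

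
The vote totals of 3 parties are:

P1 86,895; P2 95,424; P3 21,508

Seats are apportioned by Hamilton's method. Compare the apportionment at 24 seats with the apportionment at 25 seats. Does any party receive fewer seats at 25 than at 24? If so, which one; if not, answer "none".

At 24 seats: P1 10, P2 11, P3 3.
At 25 seats: P1 11, P2 12, P3 2.
P3 drops from 3 to 2.

P3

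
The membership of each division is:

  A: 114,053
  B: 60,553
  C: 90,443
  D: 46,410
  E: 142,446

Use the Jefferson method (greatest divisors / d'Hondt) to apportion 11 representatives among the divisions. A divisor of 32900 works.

A: 3, B: 1, C: 2, D: 1, E: 4

With modified divisor 32900: modified quotas A 3.467, B 1.841, C 2.749, D 1.411, E 4.330.
Rounding down: A 3, B 1, C 2, D 1, E 4 (total 11).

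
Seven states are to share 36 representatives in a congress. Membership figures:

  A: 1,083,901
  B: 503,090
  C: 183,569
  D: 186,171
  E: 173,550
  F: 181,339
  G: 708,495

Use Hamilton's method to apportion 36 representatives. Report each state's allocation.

Total 3020115; standard divisor 3020115/36 ≈ 83892.083.
Standard quotas: A 12.9202, B 5.9969, C 2.1882, D 2.2192, E 2.0687, F 2.1616, G 8.4453.
Lower quotas: A 12, B 5, C 2, D 2, E 2, F 2, G 8 (sum 33, leaving 3 seats).
Remainders in descending order: B 0.9969, A 0.9202, G 0.4453, D 0.2192, C 0.1882, F 0.1616, E 0.0687.
Largest remainders: B, A, G receive the extra seats.

A=13; B=6; C=2; D=2; E=2; F=2; G=9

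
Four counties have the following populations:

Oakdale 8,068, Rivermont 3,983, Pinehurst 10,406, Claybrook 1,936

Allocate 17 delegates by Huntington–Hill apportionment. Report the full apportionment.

Oakdale 6; Rivermont 3; Pinehurst 7; Claybrook 1

With divisor 1432: modified quotas Oakdale 5.634, Rivermont 2.781, Pinehurst 7.267, Claybrook 1.352.
Geometric-mean thresholds: Oakdale √(5·6)=5.477, Rivermont √(2·3)=2.449, Pinehurst √(7·8)=7.483, Claybrook √(1·2)=1.414.
Each quota rounded against its threshold gives Oakdale 6, Rivermont 3, Pinehurst 7, Claybrook 1 (total 17).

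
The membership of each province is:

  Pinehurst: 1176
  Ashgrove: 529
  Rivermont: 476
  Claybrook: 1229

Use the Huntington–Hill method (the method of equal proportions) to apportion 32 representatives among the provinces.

With divisor 106.7: modified quotas Pinehurst 11.022, Ashgrove 4.958, Rivermont 4.461, Claybrook 11.518.
Geometric-mean thresholds: Pinehurst √(11·12)=11.489, Ashgrove √(4·5)=4.472, Rivermont √(4·5)=4.472, Claybrook √(11·12)=11.489.
Each quota rounded against its threshold gives Pinehurst 11, Ashgrove 5, Rivermont 4, Claybrook 12 (total 32).

Pinehurst=11, Ashgrove=5, Rivermont=4, Claybrook=12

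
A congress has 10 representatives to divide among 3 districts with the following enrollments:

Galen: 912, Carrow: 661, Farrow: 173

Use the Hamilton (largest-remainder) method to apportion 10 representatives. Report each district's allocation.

Galen=5, Carrow=4, Farrow=1

The standard divisor is 1746/10 ≈ 174.6.
Standard quotas: Galen 5.223, Carrow 3.786, Farrow 0.991.
Lower quotas: Galen 5, Carrow 3, Farrow 0 (sum 8, leaving 2 seats).
Remainders in descending order: Farrow 0.991, Carrow 0.786, Galen 0.223.
The surplus seats go to Farrow, Carrow.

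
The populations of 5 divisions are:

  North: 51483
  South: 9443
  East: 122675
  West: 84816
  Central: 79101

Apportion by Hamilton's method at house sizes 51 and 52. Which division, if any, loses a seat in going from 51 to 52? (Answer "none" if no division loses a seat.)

At 51 seats: North 8, South 1, East 18, West 12, Central 12.
At 52 seats: North 8, South 1, East 18, West 13, Central 12.
No division's allocation decreased.

none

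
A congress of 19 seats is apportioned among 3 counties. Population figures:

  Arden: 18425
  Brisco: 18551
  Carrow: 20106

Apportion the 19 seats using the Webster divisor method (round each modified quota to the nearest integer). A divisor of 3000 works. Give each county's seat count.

Arden 6, Brisco 6, Carrow 7

With modified divisor 3000: modified quotas Arden 6.142, Brisco 6.184, Carrow 6.702.
Rounding to the nearest integer: Arden 6, Brisco 6, Carrow 7 (total 19).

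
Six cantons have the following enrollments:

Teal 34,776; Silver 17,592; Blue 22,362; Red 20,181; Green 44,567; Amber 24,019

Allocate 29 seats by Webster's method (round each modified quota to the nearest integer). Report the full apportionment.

Teal 6, Silver 3, Blue 4, Red 4, Green 8, Amber 4

Standard divisor 163497/29 ≈ 5637.828; standard quotas: Teal 6.168, Silver 3.120, Blue 3.966, Red 3.580, Green 7.905, Amber 4.260.
Rounding to the nearest integer gives Teal 6, Silver 3, Blue 4, Red 4, Green 8, Amber 4 — total 29, matching the house size, so no adjustment is needed.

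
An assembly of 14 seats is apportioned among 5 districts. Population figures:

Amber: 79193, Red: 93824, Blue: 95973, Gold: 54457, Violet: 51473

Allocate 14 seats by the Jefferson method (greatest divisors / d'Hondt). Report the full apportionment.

Standard divisor 374920/14 ≈ 26780; standard quotas: Amber 2.957, Red 3.504, Blue 3.584, Gold 2.033, Violet 1.922.
Rounding down gives 2, 3, 3, 2, 1 = 11 seats, so the divisor must be adjusted.
With modified divisor 23700: modified quotas Amber 3.341, Red 3.959, Blue 4.049, Gold 2.298, Violet 2.172.
Rounding down: Amber 3, Red 3, Blue 4, Gold 2, Violet 2 (total 14).

Amber 3, Red 3, Blue 4, Gold 2, Violet 2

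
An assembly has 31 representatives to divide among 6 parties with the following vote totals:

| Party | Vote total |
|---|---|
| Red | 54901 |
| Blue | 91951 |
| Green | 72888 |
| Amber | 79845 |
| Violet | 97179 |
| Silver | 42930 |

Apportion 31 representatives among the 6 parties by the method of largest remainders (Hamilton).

Total 439694; standard divisor 439694/31 ≈ 14183.677.
Standard quotas: Red 3.8707, Blue 6.4829, Green 5.1389, Amber 5.6294, Violet 6.8515, Silver 3.0267.
Lower quotas: Red 3, Blue 6, Green 5, Amber 5, Violet 6, Silver 3 (sum 28, leaving 3 seats).
Remainders in descending order: Red 0.8707, Violet 0.8515, Amber 0.6294, Blue 0.4829, Green 0.1389, Silver 0.0267.
The surplus seats go to Red, Violet, Amber.

Red: 4, Blue: 6, Green: 5, Amber: 6, Violet: 7, Silver: 3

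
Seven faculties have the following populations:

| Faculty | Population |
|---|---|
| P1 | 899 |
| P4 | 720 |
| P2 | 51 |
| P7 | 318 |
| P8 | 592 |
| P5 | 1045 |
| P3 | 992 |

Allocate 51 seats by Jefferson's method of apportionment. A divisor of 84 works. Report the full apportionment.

With modified divisor 84: modified quotas P1 10.702, P4 8.571, P2 0.607, P7 3.786, P8 7.048, P5 12.440, P3 11.810.
Rounding down: P1 10, P4 8, P2 0, P7 3, P8 7, P5 12, P3 11 (total 51).

P1=10, P4=8, P2=0, P7=3, P8=7, P5=12, P3=11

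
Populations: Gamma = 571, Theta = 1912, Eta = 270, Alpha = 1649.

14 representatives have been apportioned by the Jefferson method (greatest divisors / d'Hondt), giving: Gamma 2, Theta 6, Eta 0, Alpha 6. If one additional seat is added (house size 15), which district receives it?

Theta

Priority for the next seat is population ÷ (current seats + 1).
Priorities: Gamma 190.333, Theta 273.143, Eta 270.000, Alpha 235.571.
Highest priority: Theta.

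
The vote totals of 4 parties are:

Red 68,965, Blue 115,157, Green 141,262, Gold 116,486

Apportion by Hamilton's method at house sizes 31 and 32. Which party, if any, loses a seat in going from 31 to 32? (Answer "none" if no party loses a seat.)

At 31 seats: Red 5, Blue 8, Green 10, Gold 8.
At 32 seats: Red 5, Blue 8, Green 10, Gold 9.
No party's allocation decreased.

none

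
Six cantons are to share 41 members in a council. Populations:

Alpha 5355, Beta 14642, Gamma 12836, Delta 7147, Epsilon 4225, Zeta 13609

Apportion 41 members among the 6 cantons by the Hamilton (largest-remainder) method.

Standard divisor: 57814 ÷ 41 ≈ 1410.098.
Standard quotas: Alpha 3.7976, Beta 10.3837, Gamma 9.1029, Delta 5.0684, Epsilon 2.9962, Zeta 9.6511.
Lower quotas: Alpha 3, Beta 10, Gamma 9, Delta 5, Epsilon 2, Zeta 9 (sum 38, leaving 3 seats).
Remainders in descending order: Epsilon 0.9962, Alpha 0.7976, Zeta 0.6511, Beta 0.3837, Gamma 0.1029, Delta 0.0684.
Largest remainders: Epsilon, Alpha, Zeta receive the extra seats.

Alpha=4, Beta=10, Gamma=9, Delta=5, Epsilon=3, Zeta=10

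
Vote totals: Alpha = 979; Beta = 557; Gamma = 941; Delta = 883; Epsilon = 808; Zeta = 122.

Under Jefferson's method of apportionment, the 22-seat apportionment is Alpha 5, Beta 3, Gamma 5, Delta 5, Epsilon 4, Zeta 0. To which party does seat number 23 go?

Alpha

Priority for the next seat is population ÷ (current seats + 1).
Priorities: Alpha 163.167, Beta 139.250, Gamma 156.833, Delta 147.167, Epsilon 161.600, Zeta 122.000.
Highest priority: Alpha.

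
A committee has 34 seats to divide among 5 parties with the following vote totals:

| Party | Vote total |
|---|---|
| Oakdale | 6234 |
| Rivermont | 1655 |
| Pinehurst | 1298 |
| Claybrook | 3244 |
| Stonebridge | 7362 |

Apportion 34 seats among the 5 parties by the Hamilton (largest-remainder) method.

Standard divisor: 19793 ÷ 34 ≈ 582.147.
Standard quotas: Oakdale 10.7086, Rivermont 2.8429, Pinehurst 2.2297, Claybrook 5.5725, Stonebridge 12.6463.
Lower quotas: Oakdale 10, Rivermont 2, Pinehurst 2, Claybrook 5, Stonebridge 12 (sum 31, leaving 3 seats).
Remainders in descending order: Rivermont 0.8429, Oakdale 0.7086, Stonebridge 0.6463, Claybrook 0.5725, Pinehurst 0.2297.
The surplus seats go to Rivermont, Oakdale, Stonebridge.

Oakdale 11; Rivermont 3; Pinehurst 2; Claybrook 5; Stonebridge 13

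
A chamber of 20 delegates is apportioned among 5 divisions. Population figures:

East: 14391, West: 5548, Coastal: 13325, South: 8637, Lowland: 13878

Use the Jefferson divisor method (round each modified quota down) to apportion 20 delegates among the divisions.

East: 5, West: 2, Coastal: 5, South: 3, Lowland: 5

Standard divisor 55779/20 ≈ 2788.95; standard quotas: East 5.160, West 1.989, Coastal 4.778, South 3.097, Lowland 4.976.
Rounding down gives 5, 1, 4, 3, 4 = 17 seats, so the divisor must be adjusted.
With modified divisor 2500: modified quotas East 5.756, West 2.219, Coastal 5.330, South 3.455, Lowland 5.551.
Rounding down: East 5, West 2, Coastal 5, South 3, Lowland 5 (total 20).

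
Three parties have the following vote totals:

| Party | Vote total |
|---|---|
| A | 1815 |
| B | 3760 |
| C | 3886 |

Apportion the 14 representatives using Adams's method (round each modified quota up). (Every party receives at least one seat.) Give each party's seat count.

A=3, B=5, C=6

Standard divisor 9461/14 ≈ 675.786; standard quotas: A 2.686, B 5.564, C 5.750.
Rounding up gives 3, 6, 6 = 15 seats, so the divisor must be adjusted.
With modified divisor 760: modified quotas A 2.388, B 4.947, C 5.113.
Rounding up: A 3, B 5, C 6 (total 14).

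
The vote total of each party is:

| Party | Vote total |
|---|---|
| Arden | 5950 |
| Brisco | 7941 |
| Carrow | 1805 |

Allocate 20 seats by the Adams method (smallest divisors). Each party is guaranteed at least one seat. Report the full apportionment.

Standard divisor 15696/20 ≈ 784.8; standard quotas: Arden 7.582, Brisco 10.119, Carrow 2.300.
Rounding up gives 8, 11, 3 = 22 seats, so the divisor must be adjusted.
With modified divisor 870: modified quotas Arden 6.839, Brisco 9.128, Carrow 2.075.
Rounding up: Arden 7, Brisco 10, Carrow 3 (total 20).

Arden 7; Brisco 10; Carrow 3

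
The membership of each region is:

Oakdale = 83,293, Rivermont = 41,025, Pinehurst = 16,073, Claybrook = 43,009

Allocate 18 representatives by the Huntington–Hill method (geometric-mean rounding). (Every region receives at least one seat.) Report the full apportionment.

Oakdale 8; Rivermont 4; Pinehurst 2; Claybrook 4

With divisor 10473: modified quotas Oakdale 7.953, Rivermont 3.917, Pinehurst 1.535, Claybrook 4.107.
Geometric-mean thresholds: Oakdale √(7·8)=7.483, Rivermont √(3·4)=3.464, Pinehurst √(1·2)=1.414, Claybrook √(4·5)=4.472.
Each quota rounded against its threshold gives Oakdale 8, Rivermont 4, Pinehurst 2, Claybrook 4 (total 18).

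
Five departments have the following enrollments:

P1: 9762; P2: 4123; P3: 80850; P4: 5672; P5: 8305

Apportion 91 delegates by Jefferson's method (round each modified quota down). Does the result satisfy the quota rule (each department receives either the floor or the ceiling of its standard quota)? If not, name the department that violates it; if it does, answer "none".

Standard quotas: P1 8.172, P2 3.451, P3 67.677, P4 4.748, P5 6.952.
Jefferson allocation: P1 8, P2 3, P3 69, P4 4, P5 7.
P3 has quota 67.677 (lower 67, upper 68) but receives 69 — outside the quota interval.

P3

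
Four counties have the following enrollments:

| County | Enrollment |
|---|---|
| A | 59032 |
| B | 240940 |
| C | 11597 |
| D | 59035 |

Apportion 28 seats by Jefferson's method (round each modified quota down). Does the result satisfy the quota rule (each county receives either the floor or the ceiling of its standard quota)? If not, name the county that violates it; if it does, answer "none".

B

Standard quotas: A 4.460, B 18.204, C 0.876, D 4.460.
Jefferson allocation: A 4, B 20, C 0, D 4.
B has quota 18.204 (lower 18, upper 19) but receives 20 — outside the quota interval.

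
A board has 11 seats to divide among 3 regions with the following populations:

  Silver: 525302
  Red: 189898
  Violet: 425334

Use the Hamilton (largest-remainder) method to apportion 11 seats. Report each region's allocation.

Silver 5; Red 2; Violet 4

Total 1140534; standard divisor 1140534/11 ≈ 103684.909.
Standard quotas: Silver 5.0663, Red 1.8315, Violet 4.1022.
Lower quotas: Silver 5, Red 1, Violet 4 (sum 10, leaving 1 seat).
Remainders in descending order: Red 0.8315, Violet 0.1022, Silver 0.0663.
The surplus seat goes to Red.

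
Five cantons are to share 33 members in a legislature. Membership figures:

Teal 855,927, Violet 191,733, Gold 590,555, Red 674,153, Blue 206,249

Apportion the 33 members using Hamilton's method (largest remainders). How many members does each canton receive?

Standard divisor: 2518617 ÷ 33 ≈ 76321.727.
Standard quotas: Teal 11.2147, Violet 2.5122, Gold 7.7377, Red 8.8330, Blue 2.7024.
Lower quotas: Teal 11, Violet 2, Gold 7, Red 8, Blue 2 (sum 30, leaving 3 seats).
Remainders in descending order: Red 0.8330, Gold 0.7377, Blue 0.7024, Violet 0.5122, Teal 0.2147.
Largest remainders: Red, Gold, Blue receive the extra seats.

Teal=11, Violet=2, Gold=8, Red=9, Blue=3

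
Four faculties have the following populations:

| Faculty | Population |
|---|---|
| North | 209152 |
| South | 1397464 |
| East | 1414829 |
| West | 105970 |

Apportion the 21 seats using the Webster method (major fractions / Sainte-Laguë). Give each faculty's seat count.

Standard divisor 3127415/21 ≈ 148924.524; standard quotas: North 1.404, South 9.384, East 9.500, West 0.712.
Rounding to the nearest integer gives North 1, South 9, East 10, West 1 — total 21, matching the house size, so no adjustment is needed.

North 1; South 9; East 10; West 1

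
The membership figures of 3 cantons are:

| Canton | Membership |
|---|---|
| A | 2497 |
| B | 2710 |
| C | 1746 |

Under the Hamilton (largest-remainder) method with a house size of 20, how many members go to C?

5

Total 6953; standard divisor 6953/20 ≈ 347.65.
Standard quotas: A 7.183, B 7.795, C 5.022.
Lower quotas: A 7, B 7, C 5 (sum 19, leaving 1 seat).
Remainders in descending order: B 0.795, A 0.183, C 0.022.
The surplus seat goes to B.
C receives 5.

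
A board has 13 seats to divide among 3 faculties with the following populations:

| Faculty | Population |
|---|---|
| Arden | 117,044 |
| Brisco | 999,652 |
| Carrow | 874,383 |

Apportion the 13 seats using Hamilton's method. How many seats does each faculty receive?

Arden: 1; Brisco: 6; Carrow: 6

The standard divisor is 1991079/13 ≈ 153159.923.
Standard quotas: Arden 0.7642, Brisco 6.5269, Carrow 5.7090.
Lower quotas: Arden 0, Brisco 6, Carrow 5 (sum 11, leaving 2 seats).
Remainders in descending order: Arden 0.7642, Carrow 0.7090, Brisco 0.5269.
Largest remainders: Arden, Carrow receive the extra seats.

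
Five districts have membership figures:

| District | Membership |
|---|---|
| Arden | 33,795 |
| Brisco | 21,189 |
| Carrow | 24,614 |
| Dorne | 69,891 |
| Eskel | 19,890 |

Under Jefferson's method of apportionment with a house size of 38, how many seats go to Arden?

8

Standard divisor 169379/38 ≈ 4457.342; standard quotas: Arden 7.582, Brisco 4.754, Carrow 5.522, Dorne 15.680, Eskel 4.462.
Rounding down gives 7, 4, 5, 15, 4 = 35 seats, so the divisor must be adjusted.
With modified divisor 4200: modified quotas Arden 8.046, Brisco 5.045, Carrow 5.860, Dorne 16.641, Eskel 4.736.
Rounding down: Arden 8, Brisco 5, Carrow 5, Dorne 16, Eskel 4 (total 38).
Arden receives 8.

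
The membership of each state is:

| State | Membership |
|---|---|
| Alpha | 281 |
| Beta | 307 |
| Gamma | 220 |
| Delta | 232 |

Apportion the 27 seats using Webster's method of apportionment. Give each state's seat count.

Alpha=7, Beta=8, Gamma=6, Delta=6

Standard divisor 1040/27 ≈ 38.519; standard quotas: Alpha 7.295, Beta 7.970, Gamma 5.712, Delta 6.023.
Rounding to the nearest integer gives Alpha 7, Beta 8, Gamma 6, Delta 6 — total 27, matching the house size, so no adjustment is needed.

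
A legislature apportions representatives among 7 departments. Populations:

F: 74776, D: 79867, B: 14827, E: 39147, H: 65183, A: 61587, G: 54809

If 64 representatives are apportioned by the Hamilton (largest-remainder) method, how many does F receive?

12

Total 390196; standard divisor 390196/64 ≈ 6096.812.
Standard quotas: F 12.2648, D 13.0998, B 2.4319, E 6.4209, H 10.6913, A 10.1015, G 8.9898.
Lower quotas: F 12, D 13, B 2, E 6, H 10, A 10, G 8 (sum 61, leaving 3 seats).
Remainders in descending order: G 0.9898, H 0.6913, B 0.4319, E 0.4209, F 0.2648, A 0.1015, D 0.0998.
Largest remainders: G, H, B receive the extra seats.
F receives 12.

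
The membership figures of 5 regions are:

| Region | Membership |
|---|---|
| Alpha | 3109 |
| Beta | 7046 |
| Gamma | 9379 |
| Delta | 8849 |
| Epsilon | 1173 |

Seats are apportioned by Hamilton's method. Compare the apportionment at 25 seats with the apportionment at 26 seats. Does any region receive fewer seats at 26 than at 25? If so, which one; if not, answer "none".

none

At 25 seats: Alpha 3, Beta 6, Gamma 8, Delta 7, Epsilon 1.
At 26 seats: Alpha 3, Beta 6, Gamma 8, Delta 8, Epsilon 1.
No region's allocation decreased.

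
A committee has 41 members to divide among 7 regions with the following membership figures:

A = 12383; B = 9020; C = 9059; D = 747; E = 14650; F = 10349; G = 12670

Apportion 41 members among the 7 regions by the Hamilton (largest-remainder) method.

A=7, B=5, C=5, D=1, E=9, F=6, G=8

Standard divisor: 68878 ÷ 41 ≈ 1679.951.
Standard quotas: A 7.3710, B 5.3692, C 5.3924, D 0.4447, E 8.7205, F 6.1603, G 7.5419.
Lower quotas: A 7, B 5, C 5, D 0, E 8, F 6, G 7 (sum 38, leaving 3 seats).
Remainders in descending order: E 0.7205, G 0.5419, D 0.4447, C 0.3924, A 0.3710, B 0.3692, F 0.1603.
Largest remainders: E, G, D receive the extra seats.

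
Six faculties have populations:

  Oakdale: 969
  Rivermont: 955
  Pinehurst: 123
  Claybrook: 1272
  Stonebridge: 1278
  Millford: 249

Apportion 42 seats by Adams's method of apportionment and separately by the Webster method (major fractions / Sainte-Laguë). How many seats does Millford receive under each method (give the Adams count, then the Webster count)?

3 and 2

Adams: Oakdale 8, Rivermont 8, Pinehurst 1, Claybrook 11, Stonebridge 11, Millford 3.
Webster: Oakdale 9, Rivermont 8, Pinehurst 1, Claybrook 11, Stonebridge 11, Millford 2.
Millford gets 3 under Adams and 2 under Webster.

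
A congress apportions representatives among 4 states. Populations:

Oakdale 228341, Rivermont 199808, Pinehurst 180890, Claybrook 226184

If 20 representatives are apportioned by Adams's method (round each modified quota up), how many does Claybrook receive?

5

Standard divisor 835223/20 ≈ 41761.15; standard quotas: Oakdale 5.468, Rivermont 4.785, Pinehurst 4.332, Claybrook 5.416.
Rounding up gives 6, 5, 5, 6 = 22 seats, so the divisor must be adjusted.
With modified divisor 45450: modified quotas Oakdale 5.024, Rivermont 4.396, Pinehurst 3.980, Claybrook 4.977.
Rounding up: Oakdale 6, Rivermont 5, Pinehurst 4, Claybrook 5 (total 20).
Claybrook receives 5.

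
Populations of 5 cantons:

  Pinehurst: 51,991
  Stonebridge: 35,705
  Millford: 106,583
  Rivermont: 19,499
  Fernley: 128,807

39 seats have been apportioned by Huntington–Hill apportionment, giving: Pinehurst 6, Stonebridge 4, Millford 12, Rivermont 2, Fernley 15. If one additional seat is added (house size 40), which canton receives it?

Millford

Priority for the next seat is population ÷ (√(s·(s+1))).
Priorities: Pinehurst 8022.385, Stonebridge 7983.881, Millford 8533.470, Rivermont 7960.433, Fernley 8314.456.
Highest priority: Millford.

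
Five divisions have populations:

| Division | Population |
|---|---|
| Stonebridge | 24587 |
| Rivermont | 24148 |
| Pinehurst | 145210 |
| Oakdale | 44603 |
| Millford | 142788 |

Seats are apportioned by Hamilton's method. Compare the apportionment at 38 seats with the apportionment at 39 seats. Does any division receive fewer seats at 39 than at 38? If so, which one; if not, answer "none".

At 38 seats: Stonebridge 3, Rivermont 2, Pinehurst 15, Oakdale 4, Millford 14.
At 39 seats: Stonebridge 2, Rivermont 2, Pinehurst 15, Oakdale 5, Millford 15.
Stonebridge drops from 3 to 2.

Stonebridge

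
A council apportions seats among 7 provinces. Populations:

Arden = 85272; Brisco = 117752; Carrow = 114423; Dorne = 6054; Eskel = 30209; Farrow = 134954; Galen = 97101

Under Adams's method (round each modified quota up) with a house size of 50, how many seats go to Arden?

Standard divisor 585765/50 ≈ 11715.3; standard quotas: Arden 7.279, Brisco 10.051, Carrow 9.767, Dorne 0.517, Eskel 2.579, Farrow 11.519, Galen 8.288.
Rounding up gives 8, 11, 10, 1, 3, 12, 9 = 54 seats, so the divisor must be adjusted.
With modified divisor 12500: modified quotas Arden 6.822, Brisco 9.420, Carrow 9.154, Dorne 0.484, Eskel 2.417, Farrow 10.796, Galen 7.768.
Rounding up: Arden 7, Brisco 10, Carrow 10, Dorne 1, Eskel 3, Farrow 11, Galen 8 (total 50).
Arden receives 7.

7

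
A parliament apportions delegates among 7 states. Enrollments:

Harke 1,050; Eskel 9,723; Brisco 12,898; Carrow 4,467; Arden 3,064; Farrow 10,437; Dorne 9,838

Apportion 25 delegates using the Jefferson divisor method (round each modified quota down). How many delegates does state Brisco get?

7

Standard divisor 51477/25 ≈ 2059.08; standard quotas: Harke 0.510, Eskel 4.722, Brisco 6.264, Carrow 2.169, Arden 1.488, Farrow 5.069, Dorne 4.778.
Rounding down gives 0, 4, 6, 2, 1, 5, 4 = 22 seats, so the divisor must be adjusted.
With modified divisor 1800: modified quotas Harke 0.583, Eskel 5.402, Brisco 7.166, Carrow 2.482, Arden 1.702, Farrow 5.798, Dorne 5.466.
Rounding down: Harke 0, Eskel 5, Brisco 7, Carrow 2, Arden 1, Farrow 5, Dorne 5 (total 25).
Brisco receives 7.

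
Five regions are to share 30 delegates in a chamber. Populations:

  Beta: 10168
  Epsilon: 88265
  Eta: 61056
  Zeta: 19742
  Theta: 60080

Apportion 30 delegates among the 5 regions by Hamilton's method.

Total 239311; standard divisor 239311/30 ≈ 7977.033.
Standard quotas: Beta 1.2747, Epsilon 11.0649, Eta 7.6540, Zeta 2.4749, Theta 7.5316.
Lower quotas: Beta 1, Epsilon 11, Eta 7, Zeta 2, Theta 7 (sum 28, leaving 2 seats).
Remainders in descending order: Eta 0.6540, Theta 0.5316, Zeta 0.4749, Beta 0.2747, Epsilon 0.0649.
Largest remainders: Eta, Theta receive the extra seats.

Beta=1; Epsilon=11; Eta=8; Zeta=2; Theta=8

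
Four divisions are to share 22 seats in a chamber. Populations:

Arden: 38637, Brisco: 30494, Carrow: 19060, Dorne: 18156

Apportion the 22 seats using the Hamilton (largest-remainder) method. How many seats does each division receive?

Standard divisor: 106347 ÷ 22 ≈ 4833.955.
Standard quotas: Arden 7.9928, Brisco 6.3083, Carrow 3.9429, Dorne 3.7559.
Lower quotas: Arden 7, Brisco 6, Carrow 3, Dorne 3 (sum 19, leaving 3 seats).
Remainders in descending order: Arden 0.9928, Carrow 0.9429, Dorne 0.7559, Brisco 0.3083.
Largest remainders: Arden, Carrow, Dorne receive the extra seats.

Arden 8; Brisco 6; Carrow 4; Dorne 4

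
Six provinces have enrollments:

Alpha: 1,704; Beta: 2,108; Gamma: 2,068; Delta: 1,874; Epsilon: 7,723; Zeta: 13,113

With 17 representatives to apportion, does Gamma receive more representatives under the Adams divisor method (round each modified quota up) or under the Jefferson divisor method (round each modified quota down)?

Adams

Adams: Alpha 1, Beta 2, Gamma 2, Delta 1, Epsilon 4, Zeta 7.
Jefferson: Alpha 1, Beta 1, Gamma 1, Delta 1, Epsilon 5, Zeta 8.
Gamma gets 2 under Adams and 1 under Jefferson.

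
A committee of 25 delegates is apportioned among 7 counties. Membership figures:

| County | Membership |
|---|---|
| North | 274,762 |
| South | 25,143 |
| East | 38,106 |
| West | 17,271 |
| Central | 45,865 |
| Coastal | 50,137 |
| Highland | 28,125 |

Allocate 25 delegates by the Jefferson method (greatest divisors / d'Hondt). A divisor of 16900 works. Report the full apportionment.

With modified divisor 16900: modified quotas North 16.258, South 1.488, East 2.255, West 1.022, Central 2.714, Coastal 2.967, Highland 1.664.
Rounding down: North 16, South 1, East 2, West 1, Central 2, Coastal 2, Highland 1 (total 25).

North: 16; South: 1; East: 2; West: 1; Central: 2; Coastal: 2; Highland: 1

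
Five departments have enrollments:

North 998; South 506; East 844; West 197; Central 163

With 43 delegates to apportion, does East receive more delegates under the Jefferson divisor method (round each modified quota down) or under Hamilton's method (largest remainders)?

Jefferson: North 16, South 8, East 14, West 3, Central 2.
Hamilton: North 16, South 8, East 13, West 3, Central 3.
East gets 14 under Jefferson and 13 under Hamilton.

Jefferson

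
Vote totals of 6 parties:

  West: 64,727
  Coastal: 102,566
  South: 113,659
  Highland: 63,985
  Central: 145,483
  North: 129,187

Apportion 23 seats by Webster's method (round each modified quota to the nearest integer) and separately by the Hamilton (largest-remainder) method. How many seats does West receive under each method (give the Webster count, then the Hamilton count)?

2 and 3

Webster: West 2, Coastal 4, South 4, Highland 2, Central 6, North 5.
Hamilton: West 3, Coastal 4, South 4, Highland 2, Central 5, North 5.
West gets 2 under Webster and 3 under Hamilton.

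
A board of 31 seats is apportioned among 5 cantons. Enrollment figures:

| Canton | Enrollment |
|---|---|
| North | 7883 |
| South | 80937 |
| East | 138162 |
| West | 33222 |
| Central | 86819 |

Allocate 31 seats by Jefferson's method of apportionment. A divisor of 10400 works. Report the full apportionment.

North 0; South 7; East 13; West 3; Central 8

With modified divisor 10400: modified quotas North 0.758, South 7.782, East 13.285, West 3.194, Central 8.348.
Rounding down: North 0, South 7, East 13, West 3, Central 8 (total 31).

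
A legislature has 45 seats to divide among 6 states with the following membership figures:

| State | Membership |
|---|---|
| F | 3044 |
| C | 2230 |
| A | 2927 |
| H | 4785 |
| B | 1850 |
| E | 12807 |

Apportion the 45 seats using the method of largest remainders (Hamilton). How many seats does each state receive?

F: 5; C: 3; A: 5; H: 8; B: 3; E: 21

Total 27643; standard divisor 27643/45 ≈ 614.289.
Standard quotas: F 4.9553, C 3.6302, A 4.7649, H 7.7895, B 3.0116, E 20.8485.
Lower quotas: F 4, C 3, A 4, H 7, B 3, E 20 (sum 41, leaving 4 seats).
Remainders in descending order: F 0.9553, E 0.8485, H 0.7895, A 0.7649, C 0.6302, B 0.0116.
The surplus seats go to F, E, H, A.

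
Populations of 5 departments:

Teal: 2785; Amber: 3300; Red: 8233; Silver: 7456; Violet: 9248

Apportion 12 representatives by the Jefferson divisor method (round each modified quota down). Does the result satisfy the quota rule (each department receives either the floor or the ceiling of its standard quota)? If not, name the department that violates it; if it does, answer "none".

none

Standard quotas: Teal 1.077, Amber 1.277, Red 3.185, Silver 2.884, Violet 3.577.
Jefferson allocation: Teal 1, Amber 1, Red 3, Silver 3, Violet 4.
Every allocation lies between the lower and upper quota.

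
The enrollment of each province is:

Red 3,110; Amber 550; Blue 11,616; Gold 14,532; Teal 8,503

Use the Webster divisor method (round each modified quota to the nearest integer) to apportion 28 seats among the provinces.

Standard divisor 38311/28 ≈ 1368.25; standard quotas: Red 2.273, Amber 0.402, Blue 8.490, Gold 10.621, Teal 6.215.
Rounding to the nearest integer gives 2, 0, 8, 11, 6 = 27 seats, so the divisor must be adjusted.
With modified divisor 1340: modified quotas Red 2.321, Amber 0.410, Blue 8.669, Gold 10.845, Teal 6.346.
Rounding to the nearest integer: Red 2, Amber 0, Blue 9, Gold 11, Teal 6 (total 28).

Red 2, Amber 0, Blue 9, Gold 11, Teal 6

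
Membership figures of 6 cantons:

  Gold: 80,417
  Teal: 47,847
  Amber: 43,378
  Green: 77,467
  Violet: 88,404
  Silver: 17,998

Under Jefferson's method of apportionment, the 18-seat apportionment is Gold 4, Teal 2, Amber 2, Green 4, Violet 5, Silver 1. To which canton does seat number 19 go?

Gold

Priority for the next seat is population ÷ (current seats + 1).
Priorities: Gold 16083.400, Teal 15949.000, Amber 14459.333, Green 15493.400, Violet 14734.000, Silver 8999.000.
Highest priority: Gold.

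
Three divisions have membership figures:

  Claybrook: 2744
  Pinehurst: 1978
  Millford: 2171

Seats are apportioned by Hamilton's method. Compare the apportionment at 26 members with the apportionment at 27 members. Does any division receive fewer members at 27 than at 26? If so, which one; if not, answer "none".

none

At 26 seats: Claybrook 10, Pinehurst 8, Millford 8.
At 27 seats: Claybrook 11, Pinehurst 8, Millford 8.
No division's allocation decreased.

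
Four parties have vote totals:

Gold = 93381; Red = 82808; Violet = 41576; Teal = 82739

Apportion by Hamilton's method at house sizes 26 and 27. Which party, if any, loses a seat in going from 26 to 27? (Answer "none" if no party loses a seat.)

none

At 26 seats: Gold 8, Red 7, Violet 4, Teal 7.
At 27 seats: Gold 8, Red 8, Violet 4, Teal 7.
No party's allocation decreased.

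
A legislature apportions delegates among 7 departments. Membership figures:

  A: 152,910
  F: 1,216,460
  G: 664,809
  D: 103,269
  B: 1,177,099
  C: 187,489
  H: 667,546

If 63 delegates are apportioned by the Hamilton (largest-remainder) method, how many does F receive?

The standard divisor is 4169582/63 ≈ 66183.841.
Standard quotas: A 2.3104, F 18.3800, G 10.0449, D 1.5603, B 17.7853, C 2.8329, H 10.0862.
Lower quotas: A 2, F 18, G 10, D 1, B 17, C 2, H 10 (sum 60, leaving 3 seats).
Remainders in descending order: C 0.8329, B 0.7853, D 0.5603, F 0.3800, A 0.3104, H 0.0862, G 0.0449.
Largest remainders: C, B, D receive the extra seats.
F receives 18.

18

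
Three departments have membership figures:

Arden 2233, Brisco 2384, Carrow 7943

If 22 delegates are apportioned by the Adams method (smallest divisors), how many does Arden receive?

4

Standard divisor 12560/22 ≈ 570.909; standard quotas: Arden 3.911, Brisco 4.176, Carrow 13.913.
Rounding up gives 4, 5, 14 = 23 seats, so the divisor must be adjusted.
With modified divisor 600: modified quotas Arden 3.722, Brisco 3.973, Carrow 13.238.
Rounding up: Arden 4, Brisco 4, Carrow 14 (total 22).
Arden receives 4.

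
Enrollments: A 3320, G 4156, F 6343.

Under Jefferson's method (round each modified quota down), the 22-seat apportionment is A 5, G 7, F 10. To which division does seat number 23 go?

F

Priority for the next seat is population ÷ (current seats + 1).
Priorities: A 553.333, G 519.500, F 576.636.
Highest priority: F.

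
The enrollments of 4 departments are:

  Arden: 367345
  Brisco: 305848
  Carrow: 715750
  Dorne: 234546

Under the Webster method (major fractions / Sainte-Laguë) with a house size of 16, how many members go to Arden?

Standard divisor 1623489/16 ≈ 101468.062; standard quotas: Arden 3.620, Brisco 3.014, Carrow 7.054, Dorne 2.312.
Rounding to the nearest integer gives Arden 4, Brisco 3, Carrow 7, Dorne 2 — total 16, matching the house size, so no adjustment is needed.
Arden receives 4.

4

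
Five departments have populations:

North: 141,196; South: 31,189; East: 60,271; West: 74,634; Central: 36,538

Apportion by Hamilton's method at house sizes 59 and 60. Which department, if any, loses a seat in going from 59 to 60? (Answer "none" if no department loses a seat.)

At 59 seats: North 24, South 6, East 10, West 13, Central 6.
At 60 seats: North 25, South 5, East 11, West 13, Central 6.
South drops from 6 to 5.

South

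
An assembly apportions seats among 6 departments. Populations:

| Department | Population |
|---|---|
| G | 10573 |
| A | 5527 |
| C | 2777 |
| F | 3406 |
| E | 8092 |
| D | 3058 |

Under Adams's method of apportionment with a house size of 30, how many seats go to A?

5

Standard divisor 33433/30 ≈ 1114.433; standard quotas: G 9.487, A 4.959, C 2.492, F 3.056, E 7.261, D 2.744.
Rounding up gives 10, 5, 3, 4, 8, 3 = 33 seats, so the divisor must be adjusted.
With modified divisor 1200: modified quotas G 8.811, A 4.606, C 2.314, F 2.838, E 6.743, D 2.548.
Rounding up: G 9, A 5, C 3, F 3, E 7, D 3 (total 30).
A receives 5.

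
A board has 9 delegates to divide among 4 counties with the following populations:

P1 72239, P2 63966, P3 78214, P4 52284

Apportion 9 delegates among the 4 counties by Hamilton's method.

P1: 2; P2: 2; P3: 3; P4: 2

Total 266703; standard divisor 266703/9 ≈ 29633.667.
Standard quotas: P1 2.4377, P2 2.1586, P3 2.6394, P4 1.7643.
Lower quotas: P1 2, P2 2, P3 2, P4 1 (sum 7, leaving 2 seats).
Remainders in descending order: P4 0.7643, P3 0.6394, P1 0.4377, P2 0.1586.
The surplus seats go to P4, P3.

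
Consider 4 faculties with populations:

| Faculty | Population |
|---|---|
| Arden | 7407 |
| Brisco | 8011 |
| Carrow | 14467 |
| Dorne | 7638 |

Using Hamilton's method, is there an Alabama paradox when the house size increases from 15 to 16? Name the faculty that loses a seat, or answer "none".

At 15 seats: Arden 3, Brisco 3, Carrow 6, Dorne 3.
At 16 seats: Arden 3, Brisco 4, Carrow 6, Dorne 3.
No faculty's allocation decreased.

none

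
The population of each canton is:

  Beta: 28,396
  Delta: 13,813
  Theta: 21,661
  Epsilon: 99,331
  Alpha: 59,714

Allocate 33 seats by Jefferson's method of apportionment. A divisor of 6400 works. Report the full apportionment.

Beta=4, Delta=2, Theta=3, Epsilon=15, Alpha=9

With modified divisor 6400: modified quotas Beta 4.437, Delta 2.158, Theta 3.385, Epsilon 15.520, Alpha 9.330.
Rounding down: Beta 4, Delta 2, Theta 3, Epsilon 15, Alpha 9 (total 33).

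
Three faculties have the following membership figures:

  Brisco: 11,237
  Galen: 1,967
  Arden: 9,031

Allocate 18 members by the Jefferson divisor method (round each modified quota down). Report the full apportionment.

Brisco 9, Galen 1, Arden 8

Standard divisor 22235/18 ≈ 1235.278; standard quotas: Brisco 9.097, Galen 1.592, Arden 7.311.
Rounding down gives 9, 1, 7 = 17 seats, so the divisor must be adjusted.
With modified divisor 1126: modified quotas Brisco 9.980, Galen 1.747, Arden 8.020.
Rounding down: Brisco 9, Galen 1, Arden 8 (total 18).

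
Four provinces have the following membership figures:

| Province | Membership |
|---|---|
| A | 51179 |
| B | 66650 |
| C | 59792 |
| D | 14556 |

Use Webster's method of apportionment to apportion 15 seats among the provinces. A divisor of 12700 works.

With modified divisor 12700: modified quotas A 4.030, B 5.248, C 4.708, D 1.146.
Rounding to the nearest integer: A 4, B 5, C 5, D 1 (total 15).

A 4; B 5; C 5; D 1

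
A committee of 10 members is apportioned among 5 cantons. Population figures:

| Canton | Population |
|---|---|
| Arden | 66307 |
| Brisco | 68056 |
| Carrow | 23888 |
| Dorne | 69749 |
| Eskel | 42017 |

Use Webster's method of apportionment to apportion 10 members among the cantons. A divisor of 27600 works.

With modified divisor 27600: modified quotas Arden 2.402, Brisco 2.466, Carrow 0.866, Dorne 2.527, Eskel 1.522.
Rounding to the nearest integer: Arden 2, Brisco 2, Carrow 1, Dorne 3, Eskel 2 (total 10).

Arden 2; Brisco 2; Carrow 1; Dorne 3; Eskel 2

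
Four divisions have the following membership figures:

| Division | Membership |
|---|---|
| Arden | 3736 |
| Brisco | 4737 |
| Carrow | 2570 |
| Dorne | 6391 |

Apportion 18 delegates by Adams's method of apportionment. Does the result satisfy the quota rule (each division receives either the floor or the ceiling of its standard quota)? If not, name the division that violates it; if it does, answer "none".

none

Standard quotas: Arden 3.857, Brisco 4.891, Carrow 2.653, Dorne 6.598.
Adams allocation: Arden 4, Brisco 5, Carrow 3, Dorne 6.
Every allocation lies between the lower and upper quota.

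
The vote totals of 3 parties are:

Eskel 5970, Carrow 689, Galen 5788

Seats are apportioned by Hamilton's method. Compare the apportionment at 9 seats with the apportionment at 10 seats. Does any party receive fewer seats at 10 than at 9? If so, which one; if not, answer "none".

At 9 seats: Eskel 4, Carrow 1, Galen 4.
At 10 seats: Eskel 5, Carrow 0, Galen 5.
Carrow drops from 1 to 0.

Carrow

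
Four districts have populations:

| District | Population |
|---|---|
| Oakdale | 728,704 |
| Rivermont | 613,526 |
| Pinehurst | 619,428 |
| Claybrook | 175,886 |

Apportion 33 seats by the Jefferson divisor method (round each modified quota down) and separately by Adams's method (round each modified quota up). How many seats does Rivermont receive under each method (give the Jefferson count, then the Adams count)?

10 and 9

Jefferson: Oakdale 11, Rivermont 10, Pinehurst 10, Claybrook 2.
Adams: Oakdale 11, Rivermont 9, Pinehurst 10, Claybrook 3.
Rivermont gets 10 under Jefferson and 9 under Adams.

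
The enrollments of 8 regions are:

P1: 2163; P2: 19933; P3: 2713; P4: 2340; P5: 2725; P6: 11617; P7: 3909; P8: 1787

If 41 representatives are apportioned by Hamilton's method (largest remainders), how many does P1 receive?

2

The standard divisor is 47187/41 ≈ 1150.902.
Standard quotas: P1 1.8794, P2 17.3195, P3 2.3573, P4 2.0332, P5 2.3677, P6 10.0938, P7 3.3965, P8 1.5527.
Lower quotas: P1 1, P2 17, P3 2, P4 2, P5 2, P6 10, P7 3, P8 1 (sum 38, leaving 3 seats).
Remainders in descending order: P1 0.8794, P8 0.5527, P7 0.3965, P5 0.3677, P3 0.3573, P2 0.3195, P6 0.0938, P4 0.0332.
The surplus seats go to P1, P8, P7.
P1 receives 2.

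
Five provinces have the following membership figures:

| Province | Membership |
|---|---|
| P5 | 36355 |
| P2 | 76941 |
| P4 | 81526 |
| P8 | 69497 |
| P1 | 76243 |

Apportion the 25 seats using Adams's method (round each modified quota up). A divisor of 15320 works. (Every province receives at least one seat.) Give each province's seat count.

P5: 3, P2: 6, P4: 6, P8: 5, P1: 5

With modified divisor 15320: modified quotas P5 2.373, P2 5.022, P4 5.322, P8 4.536, P1 4.977.
Rounding up: P5 3, P2 6, P4 6, P8 5, P1 5 (total 25).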